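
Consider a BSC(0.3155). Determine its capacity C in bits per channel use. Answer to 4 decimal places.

0.1006 bits

Binary symmetric channel: C = 1 − h₂(ε) where h₂ is the binary entropy function.
h₂(0.3155) = −0.3155·log₂0.3155 − 0.6845·log₂0.6845 = 0.8994.
C = 1 − 0.8994 = 0.1006 bits per channel use.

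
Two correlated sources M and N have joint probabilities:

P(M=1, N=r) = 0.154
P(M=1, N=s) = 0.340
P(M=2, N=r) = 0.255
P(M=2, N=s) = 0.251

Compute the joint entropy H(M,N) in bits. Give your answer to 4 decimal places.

1.9481 bits

H(M,N) = −Σ p(x,y)·log₂ p(x,y) over all 4 cells.
  cell (1,r): −0.154·log₂0.154 = 0.41565
  cell (1,s): −0.340·log₂0.340 = 0.52917
  cell (2,r): −0.255·log₂0.255 = 0.50271
  cell (2,s): −0.251·log₂0.251 = 0.50055
Sum = 1.9481 bits.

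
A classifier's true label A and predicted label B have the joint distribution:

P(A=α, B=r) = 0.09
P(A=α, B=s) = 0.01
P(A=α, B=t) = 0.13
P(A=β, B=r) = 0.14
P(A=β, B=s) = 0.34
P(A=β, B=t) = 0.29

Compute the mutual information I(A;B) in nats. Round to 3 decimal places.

0.080 nats

Marginals: p(A) = (0.2300, 0.7700), p(B) = (0.2300, 0.3500, 0.4200).
I(A;B) = H(A) + H(B) − H(A,B).
H(A) = 0.5393, H(B) = 1.0698, H(A,B) = 1.5290.
I(A;B) = 0.5393 + 1.0698 − 1.5290 = 0.080 nats.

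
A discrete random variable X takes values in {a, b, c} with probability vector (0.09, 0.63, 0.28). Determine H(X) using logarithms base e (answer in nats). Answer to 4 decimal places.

H(X) = −Σ p·ln p.
  −(0.09)·ln(0.09) = 0.21672
  −(0.63)·ln(0.63) = 0.29108
  −(0.28)·ln(0.28) = 0.35643
Sum: 0.21672 + 0.29108 + 0.35643 = 0.8642 nats.

0.8642 nats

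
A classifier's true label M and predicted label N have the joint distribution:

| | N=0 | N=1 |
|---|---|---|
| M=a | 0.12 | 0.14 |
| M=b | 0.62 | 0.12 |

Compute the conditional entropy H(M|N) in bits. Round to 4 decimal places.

Chain rule: H(M|N) = H(M,N) − H(N).
Marginals: p(M) = (0.2600, 0.7400), p(N) = (0.7400, 0.2600).
H(M,N) = 1.5588 bits; H(N) = 0.8267 bits.
H(M|N) = 1.5588 − 0.8267 = 0.7321 bits.

0.7321 bits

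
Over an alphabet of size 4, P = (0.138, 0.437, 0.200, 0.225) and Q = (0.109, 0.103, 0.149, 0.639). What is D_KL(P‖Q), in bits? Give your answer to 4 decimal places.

D(P‖Q) = Σ p·log₂(p/q).
  0.138·log₂(0.138/0.109) = 0.04697
  0.437·log₂(0.437/0.103) = 0.91114
  0.200·log₂(0.200/0.149) = 0.08494
  0.225·log₂(0.225/0.639) = -0.33883
D(P‖Q) = 0.7042 bits.

0.7042 bits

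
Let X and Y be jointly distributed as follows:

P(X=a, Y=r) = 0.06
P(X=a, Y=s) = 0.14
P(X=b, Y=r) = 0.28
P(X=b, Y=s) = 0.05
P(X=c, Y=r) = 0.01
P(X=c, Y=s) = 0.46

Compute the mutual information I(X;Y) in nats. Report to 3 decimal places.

Marginals: p(X) = (0.2000, 0.3300, 0.4700), p(Y) = (0.3500, 0.6500).
I(X;Y) = H(X) + H(Y) − H(X,Y).
H(X) = 1.0426, H(Y) = 0.6474, H(X,Y) = 1.3535.
I(X;Y) = 1.0426 + 0.6474 − 1.3535 = 0.337 nats.

0.337 nats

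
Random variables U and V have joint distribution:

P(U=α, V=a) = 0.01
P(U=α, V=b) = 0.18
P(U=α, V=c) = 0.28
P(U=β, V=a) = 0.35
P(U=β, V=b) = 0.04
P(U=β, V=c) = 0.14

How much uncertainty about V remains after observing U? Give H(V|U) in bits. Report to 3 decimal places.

Marginals: p(U) = (0.4700, 0.5300), p(V) = (0.3600, 0.2200, 0.4200).
H(V|U) = Σ p(U) · H(V|U=·).
  U=α: p=0.4700, H(V|U=α) = 1.0936
  U=β: p=0.5300, H(V|U=β) = 1.1840
Weighted sum = 1.142 bits.

1.142 bits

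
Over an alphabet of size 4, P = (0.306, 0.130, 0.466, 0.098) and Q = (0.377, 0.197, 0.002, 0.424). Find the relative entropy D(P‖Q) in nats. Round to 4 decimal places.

D(P‖Q) = Σ p·ln(p/q).
  0.306·ln(0.306/0.377) = -0.06385
  0.130·ln(0.130/0.197) = -0.05404
  0.466·ln(0.466/0.002) = 2.54018
  0.098·ln(0.098/0.424) = -0.14355
D(P‖Q) = 2.2787 nats.

2.2787 nats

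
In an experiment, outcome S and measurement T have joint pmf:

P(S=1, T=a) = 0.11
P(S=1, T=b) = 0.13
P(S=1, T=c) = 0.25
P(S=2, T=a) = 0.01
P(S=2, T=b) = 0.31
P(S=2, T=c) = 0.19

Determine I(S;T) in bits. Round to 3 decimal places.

0.131 bits

Marginals: p(S) = (0.4900, 0.5100), p(T) = (0.1200, 0.4400, 0.4400).
I(S;T) = Σ p(x,y)·log₂[p(x,y)/(p(x)p(y))].
  (1,a): 0.11·log₂(1.8707) = 0.0994
  (1,b): 0.13·log₂(0.6030) = -0.0949
  (1,c): 0.25·log₂(1.1596) = 0.0534
  (2,a): 0.01·log₂(0.1634) = -0.0261
  (2,b): 0.31·log₂(1.3815) = 0.1445
  (2,c): 0.19·log₂(0.8467) = -0.0456
Sum = 0.131 bits.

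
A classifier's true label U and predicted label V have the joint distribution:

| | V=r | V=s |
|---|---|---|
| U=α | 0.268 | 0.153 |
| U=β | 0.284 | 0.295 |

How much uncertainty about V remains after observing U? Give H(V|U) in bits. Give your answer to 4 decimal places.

Marginals: p(U) = (0.4210, 0.5790), p(V) = (0.5520, 0.4480).
H(V|U) = Σ p(U) · H(V|U=·).
  U=α: p=0.4210, H(V|U=α) = 0.9455
  U=β: p=0.5790, H(V|U=β) = 0.9997
Weighted sum = 0.9769 bits.

0.9769 bits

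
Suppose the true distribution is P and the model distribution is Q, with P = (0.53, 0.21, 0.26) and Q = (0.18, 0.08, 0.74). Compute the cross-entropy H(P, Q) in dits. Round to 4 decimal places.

0.6591 dits

H(P,Q) = −Σ p·log₁₀ q.
  −0.53·log₁₀(0.18) = 0.39471
  −0.21·log₁₀(0.08) = 0.23035
  −0.26·log₁₀(0.74) = 0.03400
H(P,Q) = 0.6591 dits.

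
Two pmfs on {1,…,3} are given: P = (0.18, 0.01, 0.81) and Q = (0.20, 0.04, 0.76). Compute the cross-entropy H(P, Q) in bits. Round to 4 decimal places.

0.7851 bits

H(P,Q) = −Σ p·log₂ q.
  −0.18·log₂(0.20) = 0.41795
  −0.01·log₂(0.04) = 0.04644
  −0.81·log₂(0.76) = 0.32070
H(P,Q) = 0.7851 bits.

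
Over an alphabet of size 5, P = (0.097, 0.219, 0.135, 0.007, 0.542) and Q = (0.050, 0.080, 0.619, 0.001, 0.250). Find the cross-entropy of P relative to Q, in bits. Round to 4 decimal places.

H(P,Q) = −Σ p·log₂ q.
  −0.097·log₂(0.050) = 0.41923
  −0.219·log₂(0.080) = 0.79800
  −0.135·log₂(0.619) = 0.09342
  −0.007·log₂(0.001) = 0.06976
  −0.542·log₂(0.250) = 1.08400
H(P,Q) = 2.4644 bits.

2.4644 bits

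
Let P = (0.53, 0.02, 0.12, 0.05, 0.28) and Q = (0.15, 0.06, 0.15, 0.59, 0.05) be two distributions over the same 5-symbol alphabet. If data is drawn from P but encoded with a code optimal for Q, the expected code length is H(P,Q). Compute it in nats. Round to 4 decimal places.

H(P,Q) = −Σ p·ln q.
  −0.53·ln(0.15) = 1.00547
  −0.02·ln(0.06) = 0.05627
  −0.12·ln(0.15) = 0.22765
  −0.05·ln(0.59) = 0.02638
  −0.28·ln(0.05) = 0.83881
H(P,Q) = 2.1546 nats.

2.1546 nats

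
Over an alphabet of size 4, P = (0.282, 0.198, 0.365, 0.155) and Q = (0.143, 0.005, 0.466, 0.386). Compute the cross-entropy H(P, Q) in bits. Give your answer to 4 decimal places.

2.9197 bits

H(P,Q) = −Σ p·log₂ q.
  −0.282·log₂(0.143) = 0.79127
  −0.198·log₂(0.005) = 1.51348
  −0.365·log₂(0.466) = 0.40208
  −0.155·log₂(0.386) = 0.21287
H(P,Q) = 2.9197 bits.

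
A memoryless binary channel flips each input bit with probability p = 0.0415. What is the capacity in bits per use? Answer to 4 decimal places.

0.7509 bits

Binary symmetric channel: C = 1 − h₂(ε) where h₂ is the binary entropy function.
h₂(0.0415) = −0.0415·log₂0.0415 − 0.9585·log₂0.9585 = 0.2491.
C = 1 − 0.2491 = 0.7509 bits per channel use.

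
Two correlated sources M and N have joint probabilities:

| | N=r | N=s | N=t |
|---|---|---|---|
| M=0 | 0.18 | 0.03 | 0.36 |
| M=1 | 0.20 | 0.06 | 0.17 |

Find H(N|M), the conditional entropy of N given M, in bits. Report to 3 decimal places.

Marginals: p(M) = (0.5700, 0.4300), p(N) = (0.3800, 0.0900, 0.5300).
H(N|M) = Σ p(M) · H(N|M=·).
  M=0: p=0.5700, H(N|M=0) = 1.1674
  M=1: p=0.4300, H(N|M=1) = 1.4394
Weighted sum = 1.284 bits.

1.284 bits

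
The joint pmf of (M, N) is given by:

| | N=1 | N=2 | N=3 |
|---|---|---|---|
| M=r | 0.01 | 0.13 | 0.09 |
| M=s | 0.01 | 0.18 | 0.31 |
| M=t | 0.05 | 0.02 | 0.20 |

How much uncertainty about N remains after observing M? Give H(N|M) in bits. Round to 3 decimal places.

1.093 bits

Marginals: p(M) = (0.2300, 0.5000, 0.2700), p(N) = (0.0700, 0.3300, 0.6000).
H(N|M) = Σ p(M) · H(N|M=·).
  M=r: p=0.2300, H(N|M=r) = 1.1916
  M=s: p=0.5000, H(N|M=s) = 1.0711
  M=t: p=0.2700, H(N|M=t) = 1.0494
Weighted sum = 1.093 bits.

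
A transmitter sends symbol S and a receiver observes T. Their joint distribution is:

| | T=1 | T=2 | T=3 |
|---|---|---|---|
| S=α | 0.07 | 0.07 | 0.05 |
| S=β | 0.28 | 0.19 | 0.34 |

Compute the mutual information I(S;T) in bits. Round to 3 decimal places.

Marginals: p(S) = (0.1900, 0.8100), p(T) = (0.3500, 0.2600, 0.3900).
I(S;T) = Σ p(x,y)·log₂[p(x,y)/(p(x)p(y))].
  (α,1): 0.07·log₂(1.0526) = 0.0052
  (α,2): 0.07·log₂(1.4170) = 0.0352
  (α,3): 0.05·log₂(0.6748) = -0.0284
  (β,1): 0.28·log₂(0.9877) = -0.0050
  (β,2): 0.19·log₂(0.9022) = -0.0282
  (β,3): 0.34·log₂(1.0763) = 0.0361
Sum = 0.015 bits.

0.015 bits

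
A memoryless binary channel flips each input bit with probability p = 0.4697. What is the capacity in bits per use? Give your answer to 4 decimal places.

Binary symmetric channel: C = 1 − h₂(ε) where h₂ is the binary entropy function.
h₂(0.4697) = −0.4697·log₂0.4697 − 0.5303·log₂0.5303 = 0.9973.
C = 1 − 0.9973 = 0.0027 bits per channel use.

0.0027 bits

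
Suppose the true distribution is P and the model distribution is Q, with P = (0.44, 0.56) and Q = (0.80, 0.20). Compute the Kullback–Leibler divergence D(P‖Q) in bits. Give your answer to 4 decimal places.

D(P‖Q) = Σ p·log₂(p/q).
  0.44·log₂(0.44/0.80) = -0.37950
  0.56·log₂(0.56/0.20) = 0.83184
D(P‖Q) = 0.4523 bits.

0.4523 bits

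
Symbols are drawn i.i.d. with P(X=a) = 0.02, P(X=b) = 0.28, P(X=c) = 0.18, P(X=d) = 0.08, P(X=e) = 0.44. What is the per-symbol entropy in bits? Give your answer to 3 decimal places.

1.885 bits

H(X) = −Σ p·log₂ p.
  −(0.02)·log₂(0.02) = 0.1129
  −(0.28)·log₂(0.28) = 0.5142
  −(0.18)·log₂(0.18) = 0.4453
  −(0.08)·log₂(0.08) = 0.2915
  −(0.44)·log₂(0.44) = 0.5211
Sum: 0.1129 + 0.5142 + 0.4453 + 0.2915 + 0.5211 = 1.885 bits.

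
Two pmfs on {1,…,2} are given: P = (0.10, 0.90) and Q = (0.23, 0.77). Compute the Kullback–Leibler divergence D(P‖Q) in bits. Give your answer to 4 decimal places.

D(P‖Q) = Σ p·log₂(p/q).
  0.10·log₂(0.10/0.23) = -0.12016
  0.90·log₂(0.90/0.77) = 0.20256
D(P‖Q) = 0.0824 bits.

0.0824 bits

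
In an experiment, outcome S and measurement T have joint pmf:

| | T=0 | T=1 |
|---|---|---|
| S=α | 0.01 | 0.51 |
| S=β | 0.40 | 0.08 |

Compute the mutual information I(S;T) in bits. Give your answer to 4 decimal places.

0.5932 bits

Marginals: p(S) = (0.5200, 0.4800), p(T) = (0.4100, 0.5900).
I(S;T) = H(S) + H(T) − H(S,T).
H(S) = 0.9988, H(T) = 0.9765, H(S,T) = 1.3821.
I(S;T) = 0.9988 + 0.9765 − 1.3821 = 0.5932 bits.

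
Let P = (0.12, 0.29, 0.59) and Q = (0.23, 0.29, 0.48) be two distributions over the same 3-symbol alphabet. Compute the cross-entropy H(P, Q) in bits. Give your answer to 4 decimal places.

1.3971 bits

H(P,Q) = −Σ p·log₂ q.
  −0.12·log₂(0.23) = 0.25444
  −0.29·log₂(0.29) = 0.51790
  −0.59·log₂(0.48) = 0.62475
H(P,Q) = 1.3971 bits.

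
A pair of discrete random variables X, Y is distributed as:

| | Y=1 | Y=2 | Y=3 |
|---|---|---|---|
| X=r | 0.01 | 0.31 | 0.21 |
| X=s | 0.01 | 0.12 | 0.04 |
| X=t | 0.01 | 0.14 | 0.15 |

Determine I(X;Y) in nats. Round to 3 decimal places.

Marginals: p(X) = (0.5300, 0.1700, 0.3000), p(Y) = (0.0300, 0.5700, 0.4000).
I(X;Y) = Σ p(x,y)·ln[p(x,y)/(p(x)p(y))].
  (r,1): 0.01·ln(0.6289) = -0.0046
  (r,2): 0.31·ln(1.0262) = 0.0080
  (r,3): 0.21·ln(0.9906) = -0.0020
  (s,1): 0.01·ln(1.9608) = 0.0067
  (s,2): 0.12·ln(1.2384) = 0.0257
  (s,3): 0.04·ln(0.5882) = -0.0212
  (t,1): 0.01·ln(1.1111) = 0.0011
  (t,2): 0.14·ln(0.8187) = -0.0280
  (t,3): 0.15·ln(1.2500) = 0.0335
Sum = 0.019 nats.

0.019 nats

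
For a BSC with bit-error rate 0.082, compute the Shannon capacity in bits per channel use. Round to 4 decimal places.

0.5908 bits

Binary symmetric channel: C = 1 − h₂(ε) where h₂ is the binary entropy function.
h₂(0.082) = −0.082·log₂0.082 − 0.918·log₂0.918 = 0.4092.
C = 1 − 0.4092 = 0.5908 bits per channel use.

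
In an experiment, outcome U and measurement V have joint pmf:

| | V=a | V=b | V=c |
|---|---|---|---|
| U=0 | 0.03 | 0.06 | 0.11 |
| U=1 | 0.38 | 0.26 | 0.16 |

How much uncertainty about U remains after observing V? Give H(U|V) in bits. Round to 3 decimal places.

Chain rule: H(U|V) = H(U,V) − H(V).
Marginals: p(U) = (0.2000, 0.8000), p(V) = (0.4100, 0.3200, 0.2700).
H(U,V) = 2.2043 bits; H(V) = 1.5634 bits.
H(U|V) = 2.2043 − 1.5634 = 0.641 bits.

0.641 bits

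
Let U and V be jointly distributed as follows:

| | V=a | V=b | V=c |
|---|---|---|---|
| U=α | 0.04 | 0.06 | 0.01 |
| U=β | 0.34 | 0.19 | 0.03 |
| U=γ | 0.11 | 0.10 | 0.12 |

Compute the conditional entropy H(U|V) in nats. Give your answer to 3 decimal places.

Marginals: p(U) = (0.1100, 0.5600, 0.3300), p(V) = (0.4900, 0.3500, 0.1600).
H(U|V) = Σ p(V) · H(U|V=·).
  V=a: p=0.4900, H(U|V=a) = 0.7935
  V=b: p=0.3500, H(U|V=b) = 0.9919
  V=c: p=0.1600, H(U|V=c) = 0.7029
Weighted sum = 0.848 nats.

0.848 nats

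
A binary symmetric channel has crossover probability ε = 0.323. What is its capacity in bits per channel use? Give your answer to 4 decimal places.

Binary symmetric channel: C = 1 − h₂(ε) where h₂ is the binary entropy function.
h₂(0.323) = −0.323·log₂0.323 − 0.677·log₂0.677 = 0.9076.
C = 1 − 0.9076 = 0.0924 bits per channel use.

0.0924 bits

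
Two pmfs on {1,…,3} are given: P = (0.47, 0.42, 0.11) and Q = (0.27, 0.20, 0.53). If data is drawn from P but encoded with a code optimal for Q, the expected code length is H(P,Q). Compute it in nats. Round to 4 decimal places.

1.3612 nats

H(P,Q) = −Σ p·ln q.
  −0.47·ln(0.27) = 0.61539
  −0.42·ln(0.20) = 0.67596
  −0.11·ln(0.53) = 0.06984
H(P,Q) = 1.3612 nats.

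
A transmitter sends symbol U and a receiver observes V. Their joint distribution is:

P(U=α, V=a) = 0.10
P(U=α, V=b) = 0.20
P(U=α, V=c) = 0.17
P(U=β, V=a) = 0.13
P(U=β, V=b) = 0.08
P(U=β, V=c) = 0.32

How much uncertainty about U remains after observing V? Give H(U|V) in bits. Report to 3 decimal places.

Chain rule: H(U|V) = H(U,V) − H(V).
Marginals: p(U) = (0.4700, 0.5300), p(V) = (0.2300, 0.2800, 0.4900).
H(U,V) = 2.4314 bits; H(V) = 1.5062 bits.
H(U|V) = 2.4314 − 1.5062 = 0.925 bits.

0.925 bits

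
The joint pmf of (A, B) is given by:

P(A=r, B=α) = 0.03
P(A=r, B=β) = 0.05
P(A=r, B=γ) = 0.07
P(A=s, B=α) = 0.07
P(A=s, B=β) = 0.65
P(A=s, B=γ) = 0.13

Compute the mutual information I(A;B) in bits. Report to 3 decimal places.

0.075 bits

Marginals: p(A) = (0.1500, 0.8500), p(B) = (0.1000, 0.7000, 0.2000).
I(A;B) = Σ p(x,y)·log₂[p(x,y)/(p(x)p(y))].
  (r,α): 0.03·log₂(2.0000) = 0.0300
  (r,β): 0.05·log₂(0.4762) = -0.0535
  (r,γ): 0.07·log₂(2.3333) = 0.0856
  (s,α): 0.07·log₂(0.8235) = -0.0196
  (s,β): 0.65·log₂(1.0924) = 0.0829
  (s,γ): 0.13·log₂(0.7647) = -0.0503
Sum = 0.075 bits.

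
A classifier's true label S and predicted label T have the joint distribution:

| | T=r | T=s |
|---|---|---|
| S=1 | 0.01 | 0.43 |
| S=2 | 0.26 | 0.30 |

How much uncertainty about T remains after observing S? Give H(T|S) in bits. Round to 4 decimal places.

Chain rule: H(T|S) = H(S,T) − H(S).
Marginals: p(S) = (0.4400, 0.5600), p(T) = (0.2700, 0.7300).
H(S,T) = 1.6164 bits; H(S) = 0.9896 bits.
H(T|S) = 1.6164 − 0.9896 = 0.6268 bits.

0.6268 bits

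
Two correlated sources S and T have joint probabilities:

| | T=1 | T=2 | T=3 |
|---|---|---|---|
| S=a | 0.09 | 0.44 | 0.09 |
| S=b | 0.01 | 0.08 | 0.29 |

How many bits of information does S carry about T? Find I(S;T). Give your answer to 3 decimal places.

0.289 bits

Marginals: p(S) = (0.6200, 0.3800), p(T) = (0.1000, 0.5200, 0.3800).
I(S;T) = H(S) + H(T) − H(S,T).
H(S) = 0.9580, H(T) = 1.3532, H(S,T) = 2.0223.
I(S;T) = 0.9580 + 1.3532 − 2.0223 = 0.289 bits.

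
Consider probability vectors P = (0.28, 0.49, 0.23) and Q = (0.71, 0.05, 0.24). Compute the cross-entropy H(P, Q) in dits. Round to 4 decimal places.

0.8217 dits

H(P,Q) = −Σ p·log₁₀ q.
  −0.28·log₁₀(0.71) = 0.04165
  −0.49·log₁₀(0.05) = 0.63750
  −0.23·log₁₀(0.24) = 0.14255
H(P,Q) = 0.8217 dits.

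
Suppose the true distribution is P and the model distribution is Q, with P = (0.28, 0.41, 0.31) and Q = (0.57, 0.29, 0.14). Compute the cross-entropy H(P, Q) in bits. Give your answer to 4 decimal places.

H(P,Q) = −Σ p·log₂ q.
  −0.28·log₂(0.57) = 0.22707
  −0.41·log₂(0.29) = 0.73221
  −0.31·log₂(0.14) = 0.87932
H(P,Q) = 1.8386 bits.

1.8386 bits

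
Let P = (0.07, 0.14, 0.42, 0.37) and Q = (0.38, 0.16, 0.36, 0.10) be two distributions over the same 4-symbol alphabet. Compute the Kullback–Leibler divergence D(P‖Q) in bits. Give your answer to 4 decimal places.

D(P‖Q) = Σ p·log₂(p/q).
  0.07·log₂(0.07/0.38) = -0.17084
  0.14·log₂(0.14/0.16) = -0.02697
  0.42·log₂(0.42/0.36) = 0.09340
  0.37·log₂(0.37/0.10) = 0.69838
D(P‖Q) = 0.5940 bits.

0.5940 bits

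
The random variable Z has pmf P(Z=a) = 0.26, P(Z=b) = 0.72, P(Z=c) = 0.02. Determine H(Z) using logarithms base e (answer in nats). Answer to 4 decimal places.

0.6650 nats

H(Z) = −Σ p·ln p.
  −(0.26)·ln(0.26) = 0.35024
  −(0.72)·ln(0.72) = 0.23652
  −(0.02)·ln(0.02) = 0.07824
Sum: 0.35024 + 0.23652 + 0.07824 = 0.6650 nats.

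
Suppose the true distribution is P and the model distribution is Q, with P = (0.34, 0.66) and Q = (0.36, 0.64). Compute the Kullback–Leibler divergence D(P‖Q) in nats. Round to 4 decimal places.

D(P‖Q) = Σ p·ln(p/q).
  0.34·ln(0.34/0.36) = -0.01943
  0.66·ln(0.66/0.64) = 0.02031
D(P‖Q) = 0.0009 nats.

0.0009 nats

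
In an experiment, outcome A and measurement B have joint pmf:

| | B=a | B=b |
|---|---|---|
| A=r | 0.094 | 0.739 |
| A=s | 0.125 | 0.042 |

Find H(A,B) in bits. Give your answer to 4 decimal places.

1.2102 bits

H(A,B) = −Σ p(x,y)·log₂ p(x,y) over all 4 cells.
  cell (r,a): −0.094·log₂0.094 = 0.32065
  cell (r,b): −0.739·log₂0.739 = 0.32247
  cell (s,a): −0.125·log₂0.125 = 0.37500
  cell (s,b): −0.042·log₂0.042 = 0.19209
Sum = 1.2102 bits.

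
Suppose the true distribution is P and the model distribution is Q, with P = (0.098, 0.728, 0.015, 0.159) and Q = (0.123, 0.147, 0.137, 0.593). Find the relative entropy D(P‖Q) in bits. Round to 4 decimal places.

D(P‖Q) = Σ p·log₂(p/q).
  0.098·log₂(0.098/0.123) = -0.03212
  0.728·log₂(0.728/0.147) = 1.68031
  0.015·log₂(0.015/0.137) = -0.04787
  0.159·log₂(0.159/0.593) = -0.30194
D(P‖Q) = 1.2984 bits.

1.2984 bits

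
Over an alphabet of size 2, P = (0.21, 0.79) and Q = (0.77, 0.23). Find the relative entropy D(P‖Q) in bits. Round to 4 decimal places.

D(P‖Q) = Σ p·log₂(p/q).
  0.21·log₂(0.21/0.77) = -0.39364
  0.79·log₂(0.79/0.23) = 1.40637
D(P‖Q) = 1.0127 bits.

1.0127 bits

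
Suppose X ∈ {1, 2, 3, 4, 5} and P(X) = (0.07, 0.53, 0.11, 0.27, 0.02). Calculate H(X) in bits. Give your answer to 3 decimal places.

1.727 bits

H(X) = −Σ p·log₂ p.
  −(0.07)·log₂(0.07) = 0.2686
  −(0.53)·log₂(0.53) = 0.4854
  −(0.11)·log₂(0.11) = 0.3503
  −(0.27)·log₂(0.27) = 0.5100
  −(0.02)·log₂(0.02) = 0.1129
Sum: 0.2686 + 0.4854 + 0.3503 + 0.5100 + 0.1129 = 1.727 bits.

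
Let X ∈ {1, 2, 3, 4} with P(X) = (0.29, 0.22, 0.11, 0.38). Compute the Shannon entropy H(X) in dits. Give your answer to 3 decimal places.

H(X) = −Σ p·log₁₀ p.
  −(0.29)·log₁₀(0.29) = 0.1559
  −(0.22)·log₁₀(0.22) = 0.1447
  −(0.11)·log₁₀(0.11) = 0.1054
  −(0.38)·log₁₀(0.38) = 0.1597
Sum: 0.1559 + 0.1447 + 0.1054 + 0.1597 = 0.566 dits.

0.566 dits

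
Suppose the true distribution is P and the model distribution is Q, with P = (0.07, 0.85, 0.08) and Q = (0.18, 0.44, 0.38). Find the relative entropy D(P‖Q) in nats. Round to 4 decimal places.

D(P‖Q) = Σ p·ln(p/q).
  0.07·ln(0.07/0.18) = -0.06611
  0.85·ln(0.85/0.44) = 0.55969
  0.08·ln(0.08/0.38) = -0.12465
D(P‖Q) = 0.3689 nats.

0.3689 nats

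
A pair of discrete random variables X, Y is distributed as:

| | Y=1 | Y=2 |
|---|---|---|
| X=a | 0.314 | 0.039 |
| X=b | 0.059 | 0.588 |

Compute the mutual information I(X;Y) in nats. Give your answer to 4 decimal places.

0.3403 nats

Marginals: p(X) = (0.3530, 0.6470), p(Y) = (0.3730, 0.6270).
I(X;Y) = Σ p(x,y)·ln[p(x,y)/(p(x)p(y))].
  (a,1): 0.314·ln(2.3848) = 0.27290
  (a,2): 0.039·ln(0.1762) = -0.06771
  (b,1): 0.059·ln(0.2445) = -0.08311
  (b,2): 0.588·ln(1.4495) = 0.21826
Sum = 0.3403 nats.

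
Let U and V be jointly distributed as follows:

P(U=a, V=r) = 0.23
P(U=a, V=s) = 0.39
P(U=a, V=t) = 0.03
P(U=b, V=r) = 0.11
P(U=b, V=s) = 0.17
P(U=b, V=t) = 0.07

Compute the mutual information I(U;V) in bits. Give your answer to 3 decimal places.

0.041 bits

Marginals: p(U) = (0.6500, 0.3500), p(V) = (0.3400, 0.5600, 0.1000).
I(U;V) = H(U) + H(V) − H(U,V).
H(U) = 0.9341, H(V) = 1.3298, H(U,V) = 2.2227.
I(U;V) = 0.9341 + 1.3298 − 2.2227 = 0.041 bits.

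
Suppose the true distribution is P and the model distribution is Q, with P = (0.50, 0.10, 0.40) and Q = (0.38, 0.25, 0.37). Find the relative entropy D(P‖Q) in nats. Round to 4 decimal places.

D(P‖Q) = Σ p·ln(p/q).
  0.50·ln(0.50/0.38) = 0.13722
  0.10·ln(0.10/0.25) = -0.09163
  0.40·ln(0.40/0.37) = 0.03118
D(P‖Q) = 0.0768 nats.

0.0768 nats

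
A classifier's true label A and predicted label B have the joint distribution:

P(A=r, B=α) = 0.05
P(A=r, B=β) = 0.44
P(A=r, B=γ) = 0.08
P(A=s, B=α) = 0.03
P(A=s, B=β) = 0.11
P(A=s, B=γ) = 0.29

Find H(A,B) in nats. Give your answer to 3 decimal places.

H(A,B) = −Σ p(x,y)·ln p(x,y) over all 6 cells.
  cell (r,α): −0.05·ln0.05 = 0.1498
  cell (r,β): −0.44·ln0.44 = 0.3612
  cell (r,γ): −0.08·ln0.08 = 0.2021
  cell (s,α): −0.03·ln0.03 = 0.1052
  cell (s,β): −0.11·ln0.11 = 0.2428
  cell (s,γ): −0.29·ln0.29 = 0.3590
Sum = 1.420 nats.

1.420 nats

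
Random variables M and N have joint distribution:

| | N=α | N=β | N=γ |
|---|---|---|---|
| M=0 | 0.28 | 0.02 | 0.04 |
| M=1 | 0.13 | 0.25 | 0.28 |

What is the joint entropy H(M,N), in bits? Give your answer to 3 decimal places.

2.210 bits

H(M,N) = −Σ p(x,y)·log₂ p(x,y) over all 6 cells.
  cell (0,α): −0.28·log₂0.28 = 0.5142
  cell (0,β): −0.02·log₂0.02 = 0.1129
  cell (0,γ): −0.04·log₂0.04 = 0.1858
  cell (1,α): −0.13·log₂0.13 = 0.3826
  cell (1,β): −0.25·log₂0.25 = 0.5000
  cell (1,γ): −0.28·log₂0.28 = 0.5142
Sum = 2.210 bits.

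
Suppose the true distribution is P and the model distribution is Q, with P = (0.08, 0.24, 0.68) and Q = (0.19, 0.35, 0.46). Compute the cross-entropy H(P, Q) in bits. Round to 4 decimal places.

1.3170 bits

H(P,Q) = −Σ p·log₂ q.
  −0.08·log₂(0.19) = 0.19167
  −0.24·log₂(0.35) = 0.36350
  −0.68·log₂(0.46) = 0.76180
H(P,Q) = 1.3170 bits.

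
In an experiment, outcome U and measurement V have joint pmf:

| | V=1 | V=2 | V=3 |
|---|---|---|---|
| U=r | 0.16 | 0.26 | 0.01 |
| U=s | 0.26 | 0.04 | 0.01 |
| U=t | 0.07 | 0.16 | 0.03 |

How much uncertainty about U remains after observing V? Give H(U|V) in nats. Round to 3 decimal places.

Chain rule: H(U|V) = H(U,V) − H(V).
Marginals: p(U) = (0.4300, 0.3100, 0.2600), p(V) = (0.4900, 0.4600, 0.0500).
H(U,V) = 1.7991 nats; H(V) = 0.8565 nats.
H(U|V) = 1.7991 − 0.8565 = 0.943 nats.

0.943 nats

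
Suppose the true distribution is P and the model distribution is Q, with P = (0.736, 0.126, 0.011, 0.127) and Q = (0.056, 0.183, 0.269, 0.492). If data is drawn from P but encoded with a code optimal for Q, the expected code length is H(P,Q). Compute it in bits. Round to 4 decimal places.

H(P,Q) = −Σ p·log₂ q.
  −0.736·log₂(0.056) = 3.06060
  −0.126·log₂(0.183) = 0.30871
  −0.011·log₂(0.269) = 0.02084
  −0.127·log₂(0.492) = 0.12996
H(P,Q) = 3.5201 bits.

3.5201 bits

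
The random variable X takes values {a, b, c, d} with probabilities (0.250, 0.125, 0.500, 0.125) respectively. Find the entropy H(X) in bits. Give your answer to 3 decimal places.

H(X) = −Σ p·log₂ p.
  −(0.250)·log₂(0.250) = 0.5000
  −(0.125)·log₂(0.125) = 0.3750
  −(0.500)·log₂(0.500) = 0.5000
  −(0.125)·log₂(0.125) = 0.3750
Sum: 0.5000 + 0.3750 + 0.5000 + 0.3750 = 1.750 bits.

1.750 bits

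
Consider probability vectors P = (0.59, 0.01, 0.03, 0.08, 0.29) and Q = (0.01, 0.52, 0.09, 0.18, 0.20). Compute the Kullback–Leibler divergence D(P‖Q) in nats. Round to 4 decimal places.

2.3762 nats

D(P‖Q) = Σ p·ln(p/q).
  0.59·ln(0.59/0.01) = 2.40575
  0.01·ln(0.01/0.52) = -0.03951
  0.03·ln(0.03/0.09) = -0.03296
  0.08·ln(0.08/0.18) = -0.06487
  0.29·ln(0.29/0.20) = 0.10775
D(P‖Q) = 2.3762 nats.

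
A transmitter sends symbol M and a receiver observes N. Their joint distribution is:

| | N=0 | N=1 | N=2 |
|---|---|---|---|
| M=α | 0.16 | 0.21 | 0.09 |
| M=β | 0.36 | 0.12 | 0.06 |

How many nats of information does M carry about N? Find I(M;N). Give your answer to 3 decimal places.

Marginals: p(M) = (0.4600, 0.5400), p(N) = (0.5200, 0.3300, 0.1500).
I(M;N) = Σ p(x,y)·ln[p(x,y)/(p(x)p(y))].
  (α,0): 0.16·ln(0.6689) = -0.0643
  (α,1): 0.21·ln(1.3834) = 0.0682
  (α,2): 0.09·ln(1.3043) = 0.0239
  (β,0): 0.36·ln(1.2821) = 0.0894
  (β,1): 0.12·ln(0.6734) = -0.0474
  (β,2): 0.06·ln(0.7407) = -0.0180
Sum = 0.052 nats.

0.052 nats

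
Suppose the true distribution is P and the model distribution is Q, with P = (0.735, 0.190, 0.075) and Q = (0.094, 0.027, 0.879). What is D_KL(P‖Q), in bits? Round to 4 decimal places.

D(P‖Q) = Σ p·log₂(p/q).
  0.735·log₂(0.735/0.094) = 2.18075
  0.190·log₂(0.190/0.027) = 0.53484
  0.075·log₂(0.075/0.879) = -0.26632
D(P‖Q) = 2.4493 bits.

2.4493 bits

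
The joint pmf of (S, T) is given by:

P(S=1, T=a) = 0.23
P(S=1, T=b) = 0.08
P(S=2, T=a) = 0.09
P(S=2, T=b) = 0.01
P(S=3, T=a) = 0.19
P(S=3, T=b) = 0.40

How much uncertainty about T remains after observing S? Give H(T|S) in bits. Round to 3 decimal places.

Marginals: p(S) = (0.3100, 0.1000, 0.5900), p(T) = (0.5100, 0.4900).
H(T|S) = Σ p(S) · H(T|S=·).
  S=1: p=0.3100, H(T|S=1) = 0.8238
  S=2: p=0.1000, H(T|S=2) = 0.4690
  S=3: p=0.5900, H(T|S=3) = 0.9066
Weighted sum = 0.837 bits.

0.837 bits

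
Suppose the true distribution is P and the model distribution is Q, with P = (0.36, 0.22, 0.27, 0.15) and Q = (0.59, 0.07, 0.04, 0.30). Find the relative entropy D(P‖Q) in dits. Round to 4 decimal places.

0.2109 dits

D(P‖Q) = Σ p·log₁₀(p/q).
  0.36·log₁₀(0.36/0.59) = -0.07724
  0.22·log₁₀(0.22/0.07) = 0.10941
  0.27·log₁₀(0.27/0.04) = 0.22391
  0.15·log₁₀(0.15/0.30) = -0.04515
D(P‖Q) = 0.2109 dits.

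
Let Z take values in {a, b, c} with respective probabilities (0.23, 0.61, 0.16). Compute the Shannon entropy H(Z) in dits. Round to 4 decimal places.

H(Z) = −Σ p·log₁₀ p.
  −(0.23)·log₁₀(0.23) = 0.14680
  −(0.61)·log₁₀(0.61) = 0.13095
  −(0.16)·log₁₀(0.16) = 0.12734
Sum: 0.14680 + 0.13095 + 0.12734 = 0.4051 dits.

0.4051 dits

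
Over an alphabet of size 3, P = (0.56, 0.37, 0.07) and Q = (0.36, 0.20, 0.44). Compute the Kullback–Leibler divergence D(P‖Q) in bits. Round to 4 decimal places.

0.4997 bits

D(P‖Q) = Σ p·log₂(p/q).
  0.56·log₂(0.56/0.36) = 0.35696
  0.37·log₂(0.37/0.20) = 0.32838
  0.07·log₂(0.07/0.44) = -0.18565
D(P‖Q) = 0.4997 bits.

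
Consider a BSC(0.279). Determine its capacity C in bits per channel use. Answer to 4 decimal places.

0.1459 bits

Binary symmetric channel: C = 1 − h₂(ε) where h₂ is the binary entropy function.
h₂(0.279) = −0.279·log₂0.279 − 0.721·log₂0.721 = 0.8541.
C = 1 − 0.8541 = 0.1459 bits per channel use.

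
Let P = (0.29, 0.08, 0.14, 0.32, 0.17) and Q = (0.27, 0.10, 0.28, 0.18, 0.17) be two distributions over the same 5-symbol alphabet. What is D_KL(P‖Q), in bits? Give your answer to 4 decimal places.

0.1298 bits

D(P‖Q) = Σ p·log₂(p/q).
  0.29·log₂(0.29/0.27) = 0.02990
  0.08·log₂(0.08/0.10) = -0.02575
  0.14·log₂(0.14/0.28) = -0.14000
  0.32·log₂(0.32/0.18) = 0.26562
  0.17·log₂(0.17/0.17) = 0.00000
D(P‖Q) = 0.1298 bits.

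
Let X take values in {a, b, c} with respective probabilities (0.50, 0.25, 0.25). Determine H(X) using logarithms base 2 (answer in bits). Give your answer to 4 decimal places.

1.5000 bits

H(X) = −Σ p·log₂ p.
  −(0.50)·log₂(0.50) = 0.50000
  −(0.25)·log₂(0.25) = 0.50000
  −(0.25)·log₂(0.25) = 0.50000
Sum: 0.50000 + 0.50000 + 0.50000 = 1.5000 bits.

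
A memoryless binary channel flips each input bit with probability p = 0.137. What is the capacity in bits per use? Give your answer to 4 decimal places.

0.4237 bits

Binary symmetric channel: C = 1 − h₂(ε) where h₂ is the binary entropy function.
h₂(0.137) = −0.137·log₂0.137 − 0.863·log₂0.863 = 0.5763.
C = 1 − 0.5763 = 0.4237 bits per channel use.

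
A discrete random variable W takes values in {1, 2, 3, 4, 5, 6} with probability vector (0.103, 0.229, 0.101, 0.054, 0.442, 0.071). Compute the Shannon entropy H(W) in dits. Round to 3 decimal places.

H(W) = −Σ p·log₁₀ p.
  −(0.103)·log₁₀(0.103) = 0.1017
  −(0.229)·log₁₀(0.229) = 0.1466
  −(0.101)·log₁₀(0.101) = 0.1006
  −(0.054)·log₁₀(0.054) = 0.0685
  −(0.442)·log₁₀(0.442) = 0.1567
  −(0.071)·log₁₀(0.071) = 0.0816
Sum: 0.1017 + 0.1466 + 0.1006 + 0.0685 + 0.1567 + 0.0816 = 0.656 dits.

0.656 dits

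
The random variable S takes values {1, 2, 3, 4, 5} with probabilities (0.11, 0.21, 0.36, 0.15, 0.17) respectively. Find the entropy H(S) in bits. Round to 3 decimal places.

2.199 bits

H(S) = −Σ p·log₂ p.
  −(0.11)·log₂(0.11) = 0.3503
  −(0.21)·log₂(0.21) = 0.4728
  −(0.36)·log₂(0.36) = 0.5306
  −(0.15)·log₂(0.15) = 0.4105
  −(0.17)·log₂(0.17) = 0.4346
Sum: 0.3503 + 0.4728 + 0.5306 + 0.4105 + 0.4346 = 2.199 bits.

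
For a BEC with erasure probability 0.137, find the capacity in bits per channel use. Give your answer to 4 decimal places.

0.8630 bits

Binary erasure channel: capacity C = 1 − ε.
C = 1 − 0.137 = 0.8630 bits per channel use.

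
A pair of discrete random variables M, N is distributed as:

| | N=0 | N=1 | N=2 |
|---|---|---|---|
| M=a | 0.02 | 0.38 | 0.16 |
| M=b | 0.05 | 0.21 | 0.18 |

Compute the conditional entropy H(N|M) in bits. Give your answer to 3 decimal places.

Chain rule: H(N|M) = H(M,N) − H(M).
Marginals: p(M) = (0.5600, 0.4400), p(N) = (0.0700, 0.5900, 0.3400).
H(M,N) = 2.2006 bits; H(M) = 0.9896 bits.
H(N|M) = 2.2006 − 0.9896 = 1.211 bits.

1.211 bits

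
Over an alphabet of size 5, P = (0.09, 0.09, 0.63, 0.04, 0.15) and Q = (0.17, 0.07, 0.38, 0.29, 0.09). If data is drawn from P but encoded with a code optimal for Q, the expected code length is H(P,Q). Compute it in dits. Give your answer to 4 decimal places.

0.6163 dits

H(P,Q) = −Σ p·log₁₀ q.
  −0.09·log₁₀(0.17) = 0.06926
  −0.09·log₁₀(0.07) = 0.10394
  −0.63·log₁₀(0.38) = 0.26474
  −0.04·log₁₀(0.29) = 0.02150
  −0.15·log₁₀(0.09) = 0.15686
H(P,Q) = 0.6163 dits.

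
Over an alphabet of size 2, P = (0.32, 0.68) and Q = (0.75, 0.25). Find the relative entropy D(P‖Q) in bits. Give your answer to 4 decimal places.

0.5884 bits

D(P‖Q) = Σ p·log₂(p/q).
  0.32·log₂(0.32/0.75) = -0.39322
  0.68·log₂(0.68/0.25) = 0.98165
D(P‖Q) = 0.5884 bits.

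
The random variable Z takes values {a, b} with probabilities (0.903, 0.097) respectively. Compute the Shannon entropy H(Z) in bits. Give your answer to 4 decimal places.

H(Z) = −Σ p·log₂ p.
  −(0.903)·log₂(0.903) = 0.13292
  −(0.097)·log₂(0.097) = 0.32649
Sum: 0.13292 + 0.32649 = 0.4594 bits.

0.4594 bits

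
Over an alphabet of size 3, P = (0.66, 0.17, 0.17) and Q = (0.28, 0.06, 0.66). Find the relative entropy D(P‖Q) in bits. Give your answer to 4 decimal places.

0.7392 bits

D(P‖Q) = Σ p·log₂(p/q).
  0.66·log₂(0.66/0.28) = 0.81645
  0.17·log₂(0.17/0.06) = 0.25543
  0.17·log₂(0.17/0.66) = -0.33268
D(P‖Q) = 0.7392 bits.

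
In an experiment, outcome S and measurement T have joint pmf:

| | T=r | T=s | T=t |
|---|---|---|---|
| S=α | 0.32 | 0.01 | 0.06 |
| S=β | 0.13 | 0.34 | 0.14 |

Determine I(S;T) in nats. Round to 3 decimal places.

0.231 nats

Marginals: p(S) = (0.3900, 0.6100), p(T) = (0.4500, 0.3500, 0.2000).
I(S;T) = Σ p(x,y)·ln[p(x,y)/(p(x)p(y))].
  (α,r): 0.32·ln(1.8234) = 0.1922
  (α,s): 0.01·ln(0.0733) = -0.0261
  (α,t): 0.06·ln(0.7692) = -0.0157
  (β,r): 0.13·ln(0.4736) = -0.0972
  (β,s): 0.34·ln(1.5925) = 0.1582
  (β,t): 0.14·ln(1.1475) = 0.0193
Sum = 0.231 nats.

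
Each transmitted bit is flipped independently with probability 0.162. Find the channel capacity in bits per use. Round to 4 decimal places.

0.3609 bits

Binary symmetric channel: C = 1 − h₂(ε) where h₂ is the binary entropy function.
h₂(0.162) = −0.162·log₂0.162 − 0.838·log₂0.838 = 0.6391.
C = 1 − 0.6391 = 0.3609 bits per channel use.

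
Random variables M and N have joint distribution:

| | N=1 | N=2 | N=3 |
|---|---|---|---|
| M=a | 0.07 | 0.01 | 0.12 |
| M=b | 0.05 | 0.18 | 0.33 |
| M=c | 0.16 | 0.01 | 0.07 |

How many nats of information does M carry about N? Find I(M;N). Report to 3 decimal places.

0.171 nats

Marginals: p(M) = (0.2000, 0.5600, 0.2400), p(N) = (0.2800, 0.2000, 0.5200).
I(M;N) = Σ p(x,y)·ln[p(x,y)/(p(x)p(y))].
  (a,1): 0.07·ln(1.2500) = 0.0156
  (a,2): 0.01·ln(0.2500) = -0.0139
  (a,3): 0.12·ln(1.1538) = 0.0172
  (b,1): 0.05·ln(0.3189) = -0.0571
  (b,2): 0.18·ln(1.6071) = 0.0854
  (b,3): 0.33·ln(1.1332) = 0.0413
  (c,1): 0.16·ln(2.3810) = 0.1388
  (c,2): 0.01·ln(0.2083) = -0.0157
  (c,3): 0.07·ln(0.5609) = -0.0405
Sum = 0.171 nats.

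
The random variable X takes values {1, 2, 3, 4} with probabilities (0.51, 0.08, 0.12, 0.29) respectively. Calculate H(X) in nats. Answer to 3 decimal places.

1.159 nats

H(X) = −Σ p·ln p.
  −(0.51)·ln(0.51) = 0.3434
  −(0.08)·ln(0.08) = 0.2021
  −(0.12)·ln(0.12) = 0.2544
  −(0.29)·ln(0.29) = 0.3590
Sum: 0.3434 + 0.2021 + 0.2544 + 0.3590 = 1.159 nats.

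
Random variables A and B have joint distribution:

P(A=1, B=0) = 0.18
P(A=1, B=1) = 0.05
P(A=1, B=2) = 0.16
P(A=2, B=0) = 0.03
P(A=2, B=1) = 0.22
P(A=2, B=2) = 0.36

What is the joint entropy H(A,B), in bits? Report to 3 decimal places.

2.247 bits

H(A,B) = −Σ p(x,y)·log₂ p(x,y) over all 6 cells.
  cell (1,0): −0.18·log₂0.18 = 0.4453
  cell (1,1): −0.05·log₂0.05 = 0.2161
  cell (1,2): −0.16·log₂0.16 = 0.4230
  cell (2,0): −0.03·log₂0.03 = 0.1518
  cell (2,1): −0.22·log₂0.22 = 0.4806
  cell (2,2): −0.36·log₂0.36 = 0.5306
Sum = 2.247 bits.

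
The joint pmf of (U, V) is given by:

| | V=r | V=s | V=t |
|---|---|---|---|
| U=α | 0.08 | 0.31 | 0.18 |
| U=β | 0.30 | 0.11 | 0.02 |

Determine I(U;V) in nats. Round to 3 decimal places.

Marginals: p(U) = (0.5700, 0.4300), p(V) = (0.3800, 0.4200, 0.2000).
I(U;V) = Σ p(x,y)·ln[p(x,y)/(p(x)p(y))].
  (α,r): 0.08·ln(0.3693) = -0.0797
  (α,s): 0.31·ln(1.2949) = 0.0801
  (α,t): 0.18·ln(1.5789) = 0.0822
  (β,r): 0.30·ln(1.8360) = 0.1823
  (β,s): 0.11·ln(0.6091) = -0.0545
  (β,t): 0.02·ln(0.2326) = -0.0292
Sum = 0.181 nats.

0.181 nats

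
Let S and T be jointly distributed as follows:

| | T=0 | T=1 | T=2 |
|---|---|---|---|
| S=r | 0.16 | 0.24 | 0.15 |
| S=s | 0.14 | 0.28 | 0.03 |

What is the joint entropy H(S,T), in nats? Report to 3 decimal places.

1.657 nats

H(S,T) = −Σ p(x,y)·ln p(x,y) over all 6 cells.
  cell (r,0): −0.16·ln0.16 = 0.2932
  cell (r,1): −0.24·ln0.24 = 0.3425
  cell (r,2): −0.15·ln0.15 = 0.2846
  cell (s,0): −0.14·ln0.14 = 0.2753
  cell (s,1): −0.28·ln0.28 = 0.3564
  cell (s,2): −0.03·ln0.03 = 0.1052
Sum = 1.657 nats.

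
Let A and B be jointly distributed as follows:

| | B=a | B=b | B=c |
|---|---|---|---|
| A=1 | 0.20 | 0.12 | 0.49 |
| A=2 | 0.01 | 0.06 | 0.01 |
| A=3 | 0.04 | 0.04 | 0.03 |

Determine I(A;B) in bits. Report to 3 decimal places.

Marginals: p(A) = (0.8100, 0.0800, 0.1100), p(B) = (0.2500, 0.2200, 0.5300).
I(A;B) = H(A) + H(B) − H(A,B).
H(A) = 0.8880, H(B) = 1.4660, H(A,B) = 2.2354.
I(A;B) = 0.8880 + 1.4660 − 2.2354 = 0.119 bits.

0.119 bits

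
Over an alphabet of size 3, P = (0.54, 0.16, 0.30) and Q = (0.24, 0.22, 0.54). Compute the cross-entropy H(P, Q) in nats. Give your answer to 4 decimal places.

1.1978 nats

H(P,Q) = −Σ p·ln q.
  −0.54·ln(0.24) = 0.77064
  −0.16·ln(0.22) = 0.24226
  −0.30·ln(0.54) = 0.18486
H(P,Q) = 1.1978 nats.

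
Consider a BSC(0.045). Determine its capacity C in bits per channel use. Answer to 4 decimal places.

0.7352 bits

Binary symmetric channel: C = 1 − h₂(ε) where h₂ is the binary entropy function.
h₂(0.045) = −0.045·log₂0.045 − 0.955·log₂0.955 = 0.2648.
C = 1 − 0.2648 = 0.7352 bits per channel use.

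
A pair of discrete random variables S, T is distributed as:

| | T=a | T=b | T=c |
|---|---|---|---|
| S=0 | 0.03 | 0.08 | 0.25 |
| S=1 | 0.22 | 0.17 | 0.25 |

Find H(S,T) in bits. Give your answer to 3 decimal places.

2.358 bits

H(S,T) = −Σ p(x,y)·log₂ p(x,y) over all 6 cells.
  cell (0,a): −0.03·log₂0.03 = 0.1518
  cell (0,b): −0.08·log₂0.08 = 0.2915
  cell (0,c): −0.25·log₂0.25 = 0.5000
  cell (1,a): −0.22·log₂0.22 = 0.4806
  cell (1,b): −0.17·log₂0.17 = 0.4346
  cell (1,c): −0.25·log₂0.25 = 0.5000
Sum = 2.358 bits.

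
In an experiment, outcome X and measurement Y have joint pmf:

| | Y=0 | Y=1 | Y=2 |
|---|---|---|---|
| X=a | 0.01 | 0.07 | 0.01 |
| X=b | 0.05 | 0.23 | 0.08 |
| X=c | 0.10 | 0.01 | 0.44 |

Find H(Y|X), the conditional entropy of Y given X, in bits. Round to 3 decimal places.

Marginals: p(X) = (0.0900, 0.3600, 0.5500), p(Y) = (0.1600, 0.3100, 0.5300).
H(Y|X) = Σ p(X) · H(Y|X=·).
  X=a: p=0.0900, H(Y|X=a) = 0.9864
  X=b: p=0.3600, H(Y|X=b) = 1.2907
  X=c: p=0.5500, H(Y|X=c) = 0.8098
Weighted sum = 0.999 bits.

0.999 bits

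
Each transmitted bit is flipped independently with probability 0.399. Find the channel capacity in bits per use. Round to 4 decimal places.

0.0296 bits

Binary symmetric channel: C = 1 − h₂(ε) where h₂ is the binary entropy function.
h₂(0.399) = −0.399·log₂0.399 − 0.601·log₂0.601 = 0.9704.
C = 1 − 0.9704 = 0.0296 bits per channel use.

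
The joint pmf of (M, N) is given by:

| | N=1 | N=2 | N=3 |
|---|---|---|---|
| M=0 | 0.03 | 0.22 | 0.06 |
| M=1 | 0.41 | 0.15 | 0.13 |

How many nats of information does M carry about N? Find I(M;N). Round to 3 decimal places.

0.141 nats

Marginals: p(M) = (0.3100, 0.6900), p(N) = (0.4400, 0.3700, 0.1900).
I(M;N) = Σ p(x,y)·ln[p(x,y)/(p(x)p(y))].
  (0,1): 0.03·ln(0.2199) = -0.0454
  (0,2): 0.22·ln(1.9180) = 0.1433
  (0,3): 0.06·ln(1.0187) = 0.0011
  (1,1): 0.41·ln(1.3505) = 0.1232
  (1,2): 0.15·ln(0.5875) = -0.0798
  (1,3): 0.13·ln(0.9916) = -0.0011
Sum = 0.141 nats.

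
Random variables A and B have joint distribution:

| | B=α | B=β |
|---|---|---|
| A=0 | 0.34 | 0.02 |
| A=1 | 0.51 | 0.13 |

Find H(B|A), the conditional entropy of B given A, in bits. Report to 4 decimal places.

Chain rule: H(B|A) = H(A,B) − H(A).
Marginals: p(A) = (0.3600, 0.6400), p(B) = (0.8500, 0.1500).
H(A,B) = 1.5201 bits; H(A) = 0.9427 bits.
H(B|A) = 1.5201 − 0.9427 = 0.5774 bits.

0.5774 bits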